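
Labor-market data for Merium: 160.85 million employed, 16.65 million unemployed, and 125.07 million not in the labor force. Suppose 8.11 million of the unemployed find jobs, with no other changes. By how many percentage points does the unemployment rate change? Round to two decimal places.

Initially, labor force = 160.85 + 16.65 = 177.50 million, so u = 16.65/177.50 = 9.38%.
After the change, unemployed falls and employed rises by 8.11; labor force unchanged → E = 168.96, U = 8.54, labor force = 177.50 million.
New unemployment rate = 8.54 / 177.50 = 4.81%.
Change = 4.81% − 9.38% = −4.57 percentage points.

The unemployment rate changes by −4.57 percentage points.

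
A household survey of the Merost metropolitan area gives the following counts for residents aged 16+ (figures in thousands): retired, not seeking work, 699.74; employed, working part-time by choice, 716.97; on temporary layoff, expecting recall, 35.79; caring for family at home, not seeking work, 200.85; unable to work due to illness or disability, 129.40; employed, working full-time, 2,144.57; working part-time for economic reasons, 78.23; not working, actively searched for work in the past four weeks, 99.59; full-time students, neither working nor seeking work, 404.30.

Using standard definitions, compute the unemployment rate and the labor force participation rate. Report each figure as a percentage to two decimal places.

Employed = 716.97 + 2,144.57 + 78.23 = 2,939.77 thousand (anyone who worked, including part-time for economic reasons, counts as employed).
Unemployed = 35.79 + 99.59 = 135.38 thousand (jobless and actively searching, or on temporary layoff).
Labor force = 2,939.77 + 135.38 = 3,075.15 thousand.
Not in labor force = 699.74 + 200.85 + 129.40 + 404.30 = 1,434.29 thousand (those not working and not actively searching are outside the labor force).
Civilian working-age population = 3,075.15 + 1,434.29 = 4,509.44 thousand.
Unemployment rate = 135.38 / 3,075.15 = 4.40%.
Labor force participation rate = 3,075.15 / 4,509.44 = 68.19%.

Unemployment rate ≈ 4.40%; labor force participation rate ≈ 68.19%.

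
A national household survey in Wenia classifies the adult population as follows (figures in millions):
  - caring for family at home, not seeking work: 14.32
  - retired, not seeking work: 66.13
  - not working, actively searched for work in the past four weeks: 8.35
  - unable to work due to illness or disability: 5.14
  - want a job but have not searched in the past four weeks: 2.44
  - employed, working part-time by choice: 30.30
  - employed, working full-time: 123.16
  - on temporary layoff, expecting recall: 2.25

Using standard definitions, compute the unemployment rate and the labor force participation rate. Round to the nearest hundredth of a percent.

Employed = 30.30 + 123.16 = 153.46 million.
Unemployed = 8.35 + 2.25 = 10.60 million (jobless and actively searching, or on temporary layoff).
Labor force = 153.46 + 10.60 = 164.06 million.
Not in labor force = 14.32 + 66.13 + 5.14 + 2.44 = 88.03 million (those not working and not actively searching are outside the labor force — including those who want a job but have given up searching).
Civilian working-age population = 164.06 + 88.03 = 252.09 million.
Unemployment rate = 10.60 / 164.06 = 6.46%.
Labor force participation rate = 164.06 / 252.09 = 65.08%.

Unemployment rate ≈ 6.46%; labor force participation rate ≈ 65.08%.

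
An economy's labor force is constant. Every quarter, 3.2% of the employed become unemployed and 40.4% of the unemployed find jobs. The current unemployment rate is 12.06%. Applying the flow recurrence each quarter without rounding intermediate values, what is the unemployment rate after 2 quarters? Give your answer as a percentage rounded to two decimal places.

With a fixed labor force, u_{t+1} = u_t + s·(1−u_t) − f·u_t = u_t·(1−s−f) + s.
Here 1−s−f = 0.564 and s = 0.032.
u_1 = 0.120600 × 0.564 + 0.032 = 0.100018.
u_2 = 0.100018 × 0.564 + 0.032 = 0.088410.

Unemployment rate after two quarters ≈ 8.84%.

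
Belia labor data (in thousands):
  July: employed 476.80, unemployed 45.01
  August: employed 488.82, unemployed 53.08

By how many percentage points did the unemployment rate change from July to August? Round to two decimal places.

The unemployment rate changed by +1.17 percentage points.

July: labor force = 476.80 + 45.01 = 521.81; u = 45.01/521.81 = 8.63%.
August: labor force = 488.82 + 53.08 = 541.90; u = 53.08/541.90 = 9.80%.
Change = 9.80% − 8.63% = +1.17 pp.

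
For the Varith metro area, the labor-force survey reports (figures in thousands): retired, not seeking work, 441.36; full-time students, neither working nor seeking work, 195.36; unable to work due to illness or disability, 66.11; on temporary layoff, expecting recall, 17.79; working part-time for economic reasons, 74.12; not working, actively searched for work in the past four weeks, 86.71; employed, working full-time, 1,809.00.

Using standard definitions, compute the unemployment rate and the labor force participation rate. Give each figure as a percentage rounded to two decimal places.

Employed = 74.12 + 1,809.00 = 1,883.12 thousand (anyone who worked, including part-time for economic reasons, counts as employed).
Unemployed = 17.79 + 86.71 = 104.50 thousand (jobless and actively searching, or on temporary layoff).
Labor force = 1,883.12 + 104.50 = 1,987.62 thousand.
Not in labor force = 441.36 + 195.36 + 66.11 = 702.83 thousand (those not working and not actively searching are outside the labor force).
Civilian working-age population = 1,987.62 + 702.83 = 2,690.45 thousand.
Unemployment rate = 104.50 / 1,987.62 = 5.26%.
Labor force participation rate = 1,987.62 / 2,690.45 = 73.88%.

Unemployment rate ≈ 5.26%; labor force participation rate ≈ 73.88%.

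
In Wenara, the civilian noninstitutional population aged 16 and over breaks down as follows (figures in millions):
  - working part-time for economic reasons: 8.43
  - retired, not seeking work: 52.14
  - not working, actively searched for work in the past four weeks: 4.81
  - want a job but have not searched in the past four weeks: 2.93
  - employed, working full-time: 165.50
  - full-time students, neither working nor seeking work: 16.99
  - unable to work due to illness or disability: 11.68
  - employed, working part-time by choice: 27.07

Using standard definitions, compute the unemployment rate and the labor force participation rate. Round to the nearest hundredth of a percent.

Employed = 8.43 + 165.50 + 27.07 = 201.00 million (anyone who worked, including part-time for economic reasons, counts as employed).
Unemployed = 4.81 million.
Labor force = 201.00 + 4.81 = 205.81 million.
Not in labor force = 52.14 + 2.93 + 16.99 + 11.68 = 83.74 million (those not working and not actively searching are outside the labor force — including those who want a job but have given up searching).
Civilian working-age population = 205.81 + 83.74 = 289.55 million.
Unemployment rate = 4.81 / 205.81 = 2.34%.
Labor force participation rate = 205.81 / 289.55 = 71.08%.

Unemployment rate ≈ 2.34%; labor force participation rate ≈ 71.08%.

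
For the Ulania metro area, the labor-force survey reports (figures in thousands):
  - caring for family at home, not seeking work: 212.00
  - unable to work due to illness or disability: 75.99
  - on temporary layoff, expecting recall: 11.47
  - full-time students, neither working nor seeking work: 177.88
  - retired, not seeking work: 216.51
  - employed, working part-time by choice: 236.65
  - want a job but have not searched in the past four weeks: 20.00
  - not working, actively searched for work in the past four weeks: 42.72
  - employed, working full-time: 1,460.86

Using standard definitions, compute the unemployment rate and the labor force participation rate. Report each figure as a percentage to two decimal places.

Employed = 236.65 + 1,460.86 = 1,697.51 thousand.
Unemployed = 11.47 + 42.72 = 54.19 thousand (jobless and actively searching, or on temporary layoff).
Labor force = 1,697.51 + 54.19 = 1,751.70 thousand.
Not in labor force = 212.00 + 75.99 + 177.88 + 216.51 + 20.00 = 702.38 thousand (those not working and not actively searching are outside the labor force — including those who want a job but have given up searching).
Civilian working-age population = 1,751.70 + 702.38 = 2,454.08 thousand.
Unemployment rate = 54.19 / 1,751.70 = 3.09%.
Labor force participation rate = 1,751.70 / 2,454.08 = 71.38%.

Unemployment rate ≈ 3.09%; labor force participation rate ≈ 71.38%.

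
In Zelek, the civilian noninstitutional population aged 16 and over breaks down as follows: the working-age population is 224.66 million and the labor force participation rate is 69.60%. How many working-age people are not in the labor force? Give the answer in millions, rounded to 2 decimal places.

About 68.30 million are not in the labor force.

Share not in the labor force = 1 − 0.6960 = 0.3040.
Not in labor force = 0.3040 × 224.66 ≈ 68.30 million.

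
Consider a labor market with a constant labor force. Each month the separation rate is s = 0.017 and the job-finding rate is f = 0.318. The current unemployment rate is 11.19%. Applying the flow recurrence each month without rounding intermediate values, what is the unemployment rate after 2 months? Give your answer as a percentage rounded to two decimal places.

Unemployment rate after two months ≈ 7.78%.

With a fixed labor force, u_{t+1} = u_t + s·(1−u_t) − f·u_t = u_t·(1−s−f) + s.
Here 1−s−f = 0.665 and s = 0.017.
u_1 = 0.111900 × 0.665 + 0.017 = 0.091414.
u_2 = 0.091414 × 0.665 + 0.017 = 0.077790.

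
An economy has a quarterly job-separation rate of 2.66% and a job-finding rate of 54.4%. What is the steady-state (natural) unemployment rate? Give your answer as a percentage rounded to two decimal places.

At steady state the flows balance: s·E = f·U, so U/(E+U) = s/(s+f).
u* = 2.66 / (2.66 + 54.4) = 2.66 / 57.06 = 4.66%.

Steady-state unemployment rate ≈ 4.66%.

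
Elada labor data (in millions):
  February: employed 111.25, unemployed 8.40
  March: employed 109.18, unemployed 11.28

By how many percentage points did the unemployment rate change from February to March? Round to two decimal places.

The unemployment rate changed by +2.34 percentage points.

February: labor force = 111.25 + 8.40 = 119.65; u = 8.40/119.65 = 7.02%.
March: labor force = 109.18 + 11.28 = 120.46; u = 11.28/120.46 = 9.36%.
Change = 9.36% − 7.02% = +2.34 pp.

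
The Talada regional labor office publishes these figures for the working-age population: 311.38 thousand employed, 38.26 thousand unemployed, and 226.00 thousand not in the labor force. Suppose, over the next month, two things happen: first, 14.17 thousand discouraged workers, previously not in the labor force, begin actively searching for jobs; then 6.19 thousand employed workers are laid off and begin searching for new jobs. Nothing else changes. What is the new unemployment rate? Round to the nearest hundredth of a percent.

New unemployment rate ≈ 16.11%.

Initially, labor force = 311.38 + 38.26 = 349.64 thousand, so u = 38.26/349.64 = 10.94%.
After the first change, unemployed and labor force both rise by 14.17 → E = 311.38, U = 52.43, labor force = 363.81 thousand.
After the second change, employed falls and unemployed rises by 6.19; labor force unchanged → E = 305.19, U = 58.62, labor force = 363.81 thousand.
New unemployment rate = 58.62 / 363.81 = 16.11%.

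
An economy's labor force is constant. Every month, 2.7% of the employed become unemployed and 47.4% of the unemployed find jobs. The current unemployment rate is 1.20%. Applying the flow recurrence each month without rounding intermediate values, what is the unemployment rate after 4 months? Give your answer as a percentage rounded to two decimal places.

With a fixed labor force, u_{t+1} = u_t + s·(1−u_t) − f·u_t = u_t·(1−s−f) + s.
Here 1−s−f = 0.499 and s = 0.027.
u_1 = 0.012000 × 0.499 + 0.027 = 0.032988.
u_2 = 0.032988 × 0.499 + 0.027 = 0.043461.
u_3 = 0.043461 × 0.499 + 0.027 = 0.048687.
u_4 = 0.048687 × 0.499 + 0.027 = 0.051295.

Unemployment rate after four months ≈ 5.13%.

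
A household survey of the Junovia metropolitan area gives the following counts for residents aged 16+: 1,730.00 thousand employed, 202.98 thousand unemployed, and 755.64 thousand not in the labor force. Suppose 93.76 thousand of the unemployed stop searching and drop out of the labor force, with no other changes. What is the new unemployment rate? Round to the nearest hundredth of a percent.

Initially, labor force = 1,730.00 + 202.98 = 1,932.98 thousand, so u = 202.98/1,932.98 = 10.50%.
After the change, unemployed and labor force both fall by 93.76 → E = 1,730.00, U = 109.22, labor force = 1,839.22 thousand.
New unemployment rate = 109.22 / 1,839.22 = 5.94%.

New unemployment rate ≈ 5.94%.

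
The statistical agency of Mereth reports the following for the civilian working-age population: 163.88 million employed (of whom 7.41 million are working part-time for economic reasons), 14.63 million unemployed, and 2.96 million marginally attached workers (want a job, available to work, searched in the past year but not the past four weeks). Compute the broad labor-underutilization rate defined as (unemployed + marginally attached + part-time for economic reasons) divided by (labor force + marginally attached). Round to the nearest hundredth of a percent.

Broad underutilization rate ≈ 13.78%.

Labor force = 163.88 + 14.63 = 178.51 million.
Numerator = 14.63 + 2.96 + 7.41 = 25.00 million.
Denominator = 178.51 + 2.96 = 181.47 million.
Broad rate = 25.00 / 181.47 = 13.78%.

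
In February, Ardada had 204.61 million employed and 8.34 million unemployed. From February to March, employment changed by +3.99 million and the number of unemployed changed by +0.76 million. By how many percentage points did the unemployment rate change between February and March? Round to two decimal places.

February: labor force = 204.61 + 8.34 = 212.95; u = 8.34/212.95 = 3.92%.
March: labor force = 208.60 + 9.10 = 217.70; u = 9.10/217.70 = 4.18%.
Change = 4.18% − 3.92% = +0.26 pp.

The unemployment rate changed by +0.26 percentage points.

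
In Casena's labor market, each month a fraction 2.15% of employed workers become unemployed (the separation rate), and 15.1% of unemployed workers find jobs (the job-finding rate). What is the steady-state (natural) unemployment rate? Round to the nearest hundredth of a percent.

Steady-state unemployment rate ≈ 12.46%.

At steady state the flows balance: s·E = f·U, so U/(E+U) = s/(s+f).
u* = 2.15 / (2.15 + 15.1) = 2.15 / 17.25 = 12.46%.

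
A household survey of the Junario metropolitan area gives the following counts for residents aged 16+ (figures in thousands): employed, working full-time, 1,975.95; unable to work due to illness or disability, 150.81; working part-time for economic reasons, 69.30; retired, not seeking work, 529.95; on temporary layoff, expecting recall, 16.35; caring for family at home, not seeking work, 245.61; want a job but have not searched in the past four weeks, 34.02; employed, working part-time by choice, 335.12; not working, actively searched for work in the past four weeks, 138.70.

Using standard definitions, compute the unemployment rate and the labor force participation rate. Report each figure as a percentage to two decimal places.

Unemployment rate ≈ 6.12%; labor force participation rate ≈ 72.53%.

Employed = 1,975.95 + 69.30 + 335.12 = 2,380.37 thousand (anyone who worked, including part-time for economic reasons, counts as employed).
Unemployed = 16.35 + 138.70 = 155.05 thousand (jobless and actively searching, or on temporary layoff).
Labor force = 2,380.37 + 155.05 = 2,535.42 thousand.
Not in labor force = 150.81 + 529.95 + 245.61 + 34.02 = 960.39 thousand (those not working and not actively searching are outside the labor force — including those who want a job but have given up searching).
Civilian working-age population = 2,535.42 + 960.39 = 3,495.81 thousand.
Unemployment rate = 155.05 / 2,535.42 = 6.12%.
Labor force participation rate = 2,535.42 / 3,495.81 = 72.53%.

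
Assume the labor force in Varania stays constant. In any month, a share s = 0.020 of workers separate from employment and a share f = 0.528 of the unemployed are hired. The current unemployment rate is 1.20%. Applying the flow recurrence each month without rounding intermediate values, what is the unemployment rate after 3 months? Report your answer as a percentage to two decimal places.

Unemployment rate after three months ≈ 3.42%.

With a fixed labor force, u_{t+1} = u_t + s·(1−u_t) − f·u_t = u_t·(1−s−f) + s.
Here 1−s−f = 0.452 and s = 0.020.
u_1 = 0.012000 × 0.452 + 0.020 = 0.025424.
u_2 = 0.025424 × 0.452 + 0.020 = 0.031492.
u_3 = 0.031492 × 0.452 + 0.020 = 0.034234.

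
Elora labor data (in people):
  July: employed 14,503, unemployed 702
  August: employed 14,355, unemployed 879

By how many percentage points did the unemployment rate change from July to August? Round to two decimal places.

The unemployment rate changed by +1.15 percentage points.

July: labor force = 14,503 + 702 = 15,205; u = 702/15,205 = 4.62%.
August: labor force = 14,355 + 879 = 15,234; u = 879/15,234 = 5.77%.
Change = 5.77% − 4.62% = +1.15 pp.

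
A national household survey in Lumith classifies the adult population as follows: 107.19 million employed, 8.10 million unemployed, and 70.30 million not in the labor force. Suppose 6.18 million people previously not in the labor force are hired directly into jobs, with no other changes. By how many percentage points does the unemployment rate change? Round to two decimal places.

Initially, labor force = 107.19 + 8.10 = 115.29 million, so u = 8.10/115.29 = 7.03%.
After the change, employed and labor force both rise by 6.18; unemployed unchanged → E = 113.37, U = 8.10, labor force = 121.47 million.
New unemployment rate = 8.10 / 121.47 = 6.67%.
Change = 6.67% − 7.03% = −0.36 percentage points.

The unemployment rate changes by −0.36 percentage points.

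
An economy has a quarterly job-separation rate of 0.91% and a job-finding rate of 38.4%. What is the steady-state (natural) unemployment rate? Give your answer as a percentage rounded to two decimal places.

Steady-state unemployment rate ≈ 2.31%.

At steady state the flows balance: s·E = f·U, so U/(E+U) = s/(s+f).
u* = 0.91 / (0.91 + 38.4) = 0.91 / 39.31 = 2.31%.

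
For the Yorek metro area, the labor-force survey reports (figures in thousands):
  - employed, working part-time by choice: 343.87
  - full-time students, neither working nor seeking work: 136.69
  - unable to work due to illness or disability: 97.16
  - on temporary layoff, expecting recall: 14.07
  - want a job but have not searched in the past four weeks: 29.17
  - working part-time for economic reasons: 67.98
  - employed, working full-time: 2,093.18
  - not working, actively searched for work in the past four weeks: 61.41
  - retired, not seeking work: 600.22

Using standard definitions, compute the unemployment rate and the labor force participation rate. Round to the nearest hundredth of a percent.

Employed = 343.87 + 67.98 + 2,093.18 = 2,505.03 thousand (anyone who worked, including part-time for economic reasons, counts as employed).
Unemployed = 14.07 + 61.41 = 75.48 thousand (jobless and actively searching, or on temporary layoff).
Labor force = 2,505.03 + 75.48 = 2,580.51 thousand.
Not in labor force = 136.69 + 97.16 + 29.17 + 600.22 = 863.24 thousand (those not working and not actively searching are outside the labor force — including those who want a job but have given up searching).
Civilian working-age population = 2,580.51 + 863.24 = 3,443.75 thousand.
Unemployment rate = 75.48 / 2,580.51 = 2.93%.
Labor force participation rate = 2,580.51 / 3,443.75 = 74.93%.

Unemployment rate ≈ 2.93%; labor force participation rate ≈ 74.93%.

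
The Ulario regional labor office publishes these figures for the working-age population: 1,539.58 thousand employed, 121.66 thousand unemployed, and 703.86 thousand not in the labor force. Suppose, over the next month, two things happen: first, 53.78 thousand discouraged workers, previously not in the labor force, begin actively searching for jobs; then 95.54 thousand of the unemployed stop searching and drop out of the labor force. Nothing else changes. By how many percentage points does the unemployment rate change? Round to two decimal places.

The unemployment rate changes by −2.39 percentage points.

Initially, labor force = 1,539.58 + 121.66 = 1,661.24 thousand, so u = 121.66/1,661.24 = 7.32%.
After the first change, unemployed and labor force both rise by 53.78 → E = 1,539.58, U = 175.44, labor force = 1,715.02 thousand.
After the second change, unemployed and labor force both fall by 95.54 → E = 1,539.58, U = 79.90, labor force = 1,619.48 thousand.
New unemployment rate = 79.90 / 1,619.48 = 4.93%.
Change = 4.93% − 7.32% = −2.39 percentage points.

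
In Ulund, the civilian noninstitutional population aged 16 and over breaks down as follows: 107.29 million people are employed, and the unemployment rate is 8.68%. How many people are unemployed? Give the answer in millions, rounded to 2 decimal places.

Let U be the number unemployed. The labor force is E + U, and U/(E+U) = 0.0868.
So U = 0.0868 × 107.29 / (1 − 0.0868) = 9.3128 / 0.9132 ≈ 10.20 million.

About 10.20 million are unemployed.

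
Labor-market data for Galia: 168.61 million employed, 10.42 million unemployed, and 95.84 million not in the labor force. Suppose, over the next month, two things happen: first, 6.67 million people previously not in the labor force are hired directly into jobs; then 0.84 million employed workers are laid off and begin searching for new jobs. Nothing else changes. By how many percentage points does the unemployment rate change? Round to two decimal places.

Initially, labor force = 168.61 + 10.42 = 179.03 million, so u = 10.42/179.03 = 5.82%.
After the first change, employed and labor force both rise by 6.67; unemployed unchanged → E = 175.28, U = 10.42, labor force = 185.70 million.
After the second change, employed falls and unemployed rises by 0.84; labor force unchanged → E = 174.44, U = 11.26, labor force = 185.70 million.
New unemployment rate = 11.26 / 185.70 = 6.06%.
Change = 6.06% − 5.82% = +0.24 percentage points.

The unemployment rate changes by +0.24 percentage points.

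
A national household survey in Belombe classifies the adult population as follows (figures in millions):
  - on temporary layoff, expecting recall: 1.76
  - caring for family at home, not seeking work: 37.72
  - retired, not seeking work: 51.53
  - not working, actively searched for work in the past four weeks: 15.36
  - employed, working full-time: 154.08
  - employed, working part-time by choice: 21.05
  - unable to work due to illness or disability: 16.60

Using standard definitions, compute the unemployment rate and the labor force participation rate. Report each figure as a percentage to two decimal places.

Employed = 154.08 + 21.05 = 175.13 million.
Unemployed = 1.76 + 15.36 = 17.12 million (jobless and actively searching, or on temporary layoff).
Labor force = 175.13 + 17.12 = 192.25 million.
Not in labor force = 37.72 + 51.53 + 16.60 = 105.85 million (those not working and not actively searching are outside the labor force).
Civilian working-age population = 192.25 + 105.85 = 298.10 million.
Unemployment rate = 17.12 / 192.25 = 8.91%.
Labor force participation rate = 192.25 / 298.10 = 64.49%.

Unemployment rate ≈ 8.91%; labor force participation rate ≈ 64.49%.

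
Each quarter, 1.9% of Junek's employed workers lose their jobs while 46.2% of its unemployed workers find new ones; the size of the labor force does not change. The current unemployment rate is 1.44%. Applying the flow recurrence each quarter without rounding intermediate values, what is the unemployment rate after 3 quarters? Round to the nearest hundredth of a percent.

Unemployment rate after three quarters ≈ 3.60%.

With a fixed labor force, u_{t+1} = u_t + s·(1−u_t) − f·u_t = u_t·(1−s−f) + s.
Here 1−s−f = 0.519 and s = 0.019.
u_1 = 0.014400 × 0.519 + 0.019 = 0.026474.
u_2 = 0.026474 × 0.519 + 0.019 = 0.032740.
u_3 = 0.032740 × 0.519 + 0.019 = 0.035992.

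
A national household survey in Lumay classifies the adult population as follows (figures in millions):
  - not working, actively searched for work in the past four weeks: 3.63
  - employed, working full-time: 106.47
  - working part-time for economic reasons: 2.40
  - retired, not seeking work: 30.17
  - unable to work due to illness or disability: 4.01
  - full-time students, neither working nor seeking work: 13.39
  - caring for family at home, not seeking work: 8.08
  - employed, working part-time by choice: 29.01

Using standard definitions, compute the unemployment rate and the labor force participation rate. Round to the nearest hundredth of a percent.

Employed = 106.47 + 2.40 + 29.01 = 137.88 million (anyone who worked, including part-time for economic reasons, counts as employed).
Unemployed = 3.63 million.
Labor force = 137.88 + 3.63 = 141.51 million.
Not in labor force = 30.17 + 4.01 + 13.39 + 8.08 = 55.65 million (those not working and not actively searching are outside the labor force).
Civilian working-age population = 141.51 + 55.65 = 197.16 million.
Unemployment rate = 3.63 / 141.51 = 2.57%.
Labor force participation rate = 141.51 / 197.16 = 71.77%.

Unemployment rate ≈ 2.57%; labor force participation rate ≈ 71.77%.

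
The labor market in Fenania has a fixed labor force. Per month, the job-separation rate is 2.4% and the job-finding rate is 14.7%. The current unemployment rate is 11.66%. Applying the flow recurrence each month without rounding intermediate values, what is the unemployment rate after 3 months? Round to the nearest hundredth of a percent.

With a fixed labor force, u_{t+1} = u_t + s·(1−u_t) − f·u_t = u_t·(1−s−f) + s.
Here 1−s−f = 0.829 and s = 0.024.
u_1 = 0.116600 × 0.829 + 0.024 = 0.120661.
u_2 = 0.120661 × 0.829 + 0.024 = 0.124028.
u_3 = 0.124028 × 0.829 + 0.024 = 0.126819.

Unemployment rate after three months ≈ 12.68%.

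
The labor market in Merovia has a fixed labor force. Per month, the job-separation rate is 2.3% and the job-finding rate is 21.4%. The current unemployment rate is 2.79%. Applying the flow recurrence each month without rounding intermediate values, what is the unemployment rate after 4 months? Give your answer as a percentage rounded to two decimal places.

With a fixed labor force, u_{t+1} = u_t + s·(1−u_t) − f·u_t = u_t·(1−s−f) + s.
Here 1−s−f = 0.763 and s = 0.023.
u_1 = 0.027900 × 0.763 + 0.023 = 0.044288.
u_2 = 0.044288 × 0.763 + 0.023 = 0.056792.
u_3 = 0.056792 × 0.763 + 0.023 = 0.066332.
u_4 = 0.066332 × 0.763 + 0.023 = 0.073611.

Unemployment rate after four months ≈ 7.36%.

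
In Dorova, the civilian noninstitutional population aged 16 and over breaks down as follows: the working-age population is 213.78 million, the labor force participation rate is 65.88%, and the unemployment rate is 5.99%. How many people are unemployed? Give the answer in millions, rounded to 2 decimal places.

Labor force = 0.6588 × 213.78 = 140.84 million.
Unemployed = 0.0599 × 140.84 ≈ 8.44 million.

About 8.44 million are unemployed.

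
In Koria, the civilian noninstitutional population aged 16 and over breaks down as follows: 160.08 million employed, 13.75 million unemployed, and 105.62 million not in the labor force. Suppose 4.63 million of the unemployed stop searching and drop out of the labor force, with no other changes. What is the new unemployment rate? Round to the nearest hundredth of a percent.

Initially, labor force = 160.08 + 13.75 = 173.83 million, so u = 13.75/173.83 = 7.91%.
After the change, unemployed and labor force both fall by 4.63 → E = 160.08, U = 9.12, labor force = 169.20 million.
New unemployment rate = 9.12 / 169.20 = 5.39%.

New unemployment rate ≈ 5.39%.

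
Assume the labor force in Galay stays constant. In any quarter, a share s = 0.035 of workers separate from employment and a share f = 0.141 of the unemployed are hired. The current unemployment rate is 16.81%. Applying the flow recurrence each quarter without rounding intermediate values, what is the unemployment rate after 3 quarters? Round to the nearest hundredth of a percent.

With a fixed labor force, u_{t+1} = u_t + s·(1−u_t) − f·u_t = u_t·(1−s−f) + s.
Here 1−s−f = 0.824 and s = 0.035.
u_1 = 0.168100 × 0.824 + 0.035 = 0.173514.
u_2 = 0.173514 × 0.824 + 0.035 = 0.177976.
u_3 = 0.177976 × 0.824 + 0.035 = 0.181652.

Unemployment rate after three quarters ≈ 18.17%.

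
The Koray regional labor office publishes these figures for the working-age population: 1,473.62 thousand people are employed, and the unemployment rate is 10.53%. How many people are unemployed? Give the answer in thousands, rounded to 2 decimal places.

Let U be the number unemployed. The labor force is E + U, and U/(E+U) = 0.1053.
So U = 0.1053 × 1,473.62 / (1 − 0.1053) = 155.1722 / 0.8947 ≈ 173.43 thousand.

About 173.43 thousand are unemployed.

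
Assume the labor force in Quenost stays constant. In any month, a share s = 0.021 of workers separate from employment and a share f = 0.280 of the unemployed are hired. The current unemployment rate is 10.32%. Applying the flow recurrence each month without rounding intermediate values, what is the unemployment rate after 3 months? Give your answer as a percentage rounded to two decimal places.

Unemployment rate after three months ≈ 8.12%.

With a fixed labor force, u_{t+1} = u_t + s·(1−u_t) − f·u_t = u_t·(1−s−f) + s.
Here 1−s−f = 0.699 and s = 0.021.
u_1 = 0.103200 × 0.699 + 0.021 = 0.093137.
u_2 = 0.093137 × 0.699 + 0.021 = 0.086103.
u_3 = 0.086103 × 0.699 + 0.021 = 0.081186.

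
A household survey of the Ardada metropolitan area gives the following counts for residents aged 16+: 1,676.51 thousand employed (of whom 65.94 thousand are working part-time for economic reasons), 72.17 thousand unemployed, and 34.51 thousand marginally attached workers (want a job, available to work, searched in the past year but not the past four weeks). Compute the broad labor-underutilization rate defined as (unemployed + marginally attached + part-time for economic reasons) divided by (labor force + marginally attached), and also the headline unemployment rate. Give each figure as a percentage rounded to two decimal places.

Broad underutilization rate ≈ 9.68%; headline unemployment rate ≈ 4.13%.

Labor force = 1,676.51 + 72.17 = 1,748.68 thousand.
Numerator = 72.17 + 34.51 + 65.94 = 172.62 thousand.
Denominator = 1,748.68 + 34.51 = 1,783.19 thousand.
Broad rate = 172.62 / 1,783.19 = 9.68%.
Headline unemployment rate = 72.17 / 1,748.68 = 4.13%.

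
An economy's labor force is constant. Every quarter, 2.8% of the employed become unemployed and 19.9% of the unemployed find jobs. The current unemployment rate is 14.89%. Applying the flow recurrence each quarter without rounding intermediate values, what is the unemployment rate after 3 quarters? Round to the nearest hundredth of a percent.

Unemployment rate after three quarters ≈ 13.52%.

With a fixed labor force, u_{t+1} = u_t + s·(1−u_t) − f·u_t = u_t·(1−s−f) + s.
Here 1−s−f = 0.773 and s = 0.028.
u_1 = 0.148900 × 0.773 + 0.028 = 0.143100.
u_2 = 0.143100 × 0.773 + 0.028 = 0.138616.
u_3 = 0.138616 × 0.773 + 0.028 = 0.135150.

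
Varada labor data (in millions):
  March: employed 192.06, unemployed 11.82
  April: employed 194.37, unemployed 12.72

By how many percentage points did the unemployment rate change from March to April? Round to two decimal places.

March: labor force = 192.06 + 11.82 = 203.88; u = 11.82/203.88 = 5.80%.
April: labor force = 194.37 + 12.72 = 207.09; u = 12.72/207.09 = 6.14%.
Change = 6.14% − 5.80% = +0.34 pp.

The unemployment rate changed by +0.34 percentage points.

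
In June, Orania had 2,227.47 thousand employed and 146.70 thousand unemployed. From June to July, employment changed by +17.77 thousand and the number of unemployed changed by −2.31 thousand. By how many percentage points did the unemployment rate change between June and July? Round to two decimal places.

June: labor force = 2,227.47 + 146.70 = 2,374.17; u = 146.70/2,374.17 = 6.18%.
July: labor force = 2,245.24 + 144.39 = 2,389.63; u = 144.39/2,389.63 = 6.04%.
Change = 6.04% − 6.18% = −0.14 pp.

The unemployment rate changed by −0.14 percentage points.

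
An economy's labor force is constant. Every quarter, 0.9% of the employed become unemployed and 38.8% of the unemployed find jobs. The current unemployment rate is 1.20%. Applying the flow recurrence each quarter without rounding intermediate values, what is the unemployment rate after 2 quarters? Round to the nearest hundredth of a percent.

With a fixed labor force, u_{t+1} = u_t + s·(1−u_t) − f·u_t = u_t·(1−s−f) + s.
Here 1−s−f = 0.603 and s = 0.009.
u_1 = 0.012000 × 0.603 + 0.009 = 0.016236.
u_2 = 0.016236 × 0.603 + 0.009 = 0.018790.

Unemployment rate after two quarters ≈ 1.88%.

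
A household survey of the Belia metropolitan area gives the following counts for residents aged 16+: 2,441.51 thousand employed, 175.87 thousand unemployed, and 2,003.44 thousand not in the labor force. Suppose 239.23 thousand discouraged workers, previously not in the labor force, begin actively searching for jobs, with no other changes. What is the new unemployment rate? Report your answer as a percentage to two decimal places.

Initially, labor force = 2,441.51 + 175.87 = 2,617.38 thousand, so u = 175.87/2,617.38 = 6.72%.
After the change, unemployed and labor force both rise by 239.23 → E = 2,441.51, U = 415.10, labor force = 2,856.61 thousand.
New unemployment rate = 415.10 / 2,856.61 = 14.53%.

New unemployment rate ≈ 14.53%.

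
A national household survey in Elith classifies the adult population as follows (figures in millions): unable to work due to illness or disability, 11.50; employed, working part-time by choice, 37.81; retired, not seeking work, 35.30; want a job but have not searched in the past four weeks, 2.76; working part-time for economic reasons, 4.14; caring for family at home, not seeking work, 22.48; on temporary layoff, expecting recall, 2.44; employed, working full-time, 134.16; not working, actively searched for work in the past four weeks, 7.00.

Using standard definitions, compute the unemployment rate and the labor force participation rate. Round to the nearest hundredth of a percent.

Employed = 37.81 + 4.14 + 134.16 = 176.11 million (anyone who worked, including part-time for economic reasons, counts as employed).
Unemployed = 2.44 + 7.00 = 9.44 million (jobless and actively searching, or on temporary layoff).
Labor force = 176.11 + 9.44 = 185.55 million.
Not in labor force = 11.50 + 35.30 + 2.76 + 22.48 = 72.04 million (those not working and not actively searching are outside the labor force — including those who want a job but have given up searching).
Civilian working-age population = 185.55 + 72.04 = 257.59 million.
Unemployment rate = 9.44 / 185.55 = 5.09%.
Labor force participation rate = 185.55 / 257.59 = 72.03%.

Unemployment rate ≈ 5.09%; labor force participation rate ≈ 72.03%.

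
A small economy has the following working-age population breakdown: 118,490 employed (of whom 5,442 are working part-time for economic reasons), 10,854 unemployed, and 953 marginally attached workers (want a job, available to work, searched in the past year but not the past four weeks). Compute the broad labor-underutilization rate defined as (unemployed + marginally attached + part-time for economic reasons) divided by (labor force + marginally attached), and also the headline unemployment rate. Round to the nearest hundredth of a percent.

Labor force = 118,490 + 10,854 = 129,344.
Numerator = 10,854 + 953 + 5,442 = 17,249.
Denominator = 129,344 + 953 = 130,297.
Broad rate = 17,249 / 130,297 = 13.24%.
Headline unemployment rate = 10,854 / 129,344 = 8.39%.

Broad underutilization rate ≈ 13.24%; headline unemployment rate ≈ 8.39%.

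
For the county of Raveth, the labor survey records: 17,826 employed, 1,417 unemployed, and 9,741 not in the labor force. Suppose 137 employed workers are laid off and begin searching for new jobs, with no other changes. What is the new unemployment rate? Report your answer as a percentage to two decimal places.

Initially, labor force = 17,826 + 1,417 = 19,243, so u = 1,417/19,243 = 7.36%.
After the change, employed falls and unemployed rises by 137; labor force unchanged → E = 17,689, U = 1,554, labor force = 19,243.
New unemployment rate = 1,554 / 19,243 = 8.08%.

New unemployment rate ≈ 8.08%.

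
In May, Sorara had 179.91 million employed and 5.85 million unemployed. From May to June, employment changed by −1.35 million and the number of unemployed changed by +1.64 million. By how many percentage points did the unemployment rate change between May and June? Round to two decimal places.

The unemployment rate changed by +0.88 percentage points.

May: labor force = 179.91 + 5.85 = 185.76; u = 5.85/185.76 = 3.15%.
June: labor force = 178.56 + 7.49 = 186.05; u = 7.49/186.05 = 4.03%.
Change = 4.03% − 3.15% = +0.88 pp.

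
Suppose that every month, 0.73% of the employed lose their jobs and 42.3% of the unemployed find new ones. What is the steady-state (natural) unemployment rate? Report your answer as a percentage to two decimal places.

At steady state the flows balance: s·E = f·U, so U/(E+U) = s/(s+f).
u* = 0.73 / (0.73 + 42.3) = 0.73 / 43.03 = 1.70%.

Steady-state unemployment rate ≈ 1.70%.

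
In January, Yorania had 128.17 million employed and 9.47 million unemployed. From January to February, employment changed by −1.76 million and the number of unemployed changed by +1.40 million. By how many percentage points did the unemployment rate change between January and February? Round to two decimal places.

The unemployment rate changed by +1.04 percentage points.

January: labor force = 128.17 + 9.47 = 137.64; u = 9.47/137.64 = 6.88%.
February: labor force = 126.41 + 10.87 = 137.28; u = 10.87/137.28 = 7.92%.
Change = 7.92% − 6.88% = +1.04 pp.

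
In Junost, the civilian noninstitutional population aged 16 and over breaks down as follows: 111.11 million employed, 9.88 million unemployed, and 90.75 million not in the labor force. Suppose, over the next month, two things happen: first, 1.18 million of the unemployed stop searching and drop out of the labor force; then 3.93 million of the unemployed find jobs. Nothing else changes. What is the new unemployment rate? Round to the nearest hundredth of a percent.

Initially, labor force = 111.11 + 9.88 = 120.99 million, so u = 9.88/120.99 = 8.17%.
After the first change, unemployed and labor force both fall by 1.18 → E = 111.11, U = 8.70, labor force = 119.81 million.
After the second change, unemployed falls and employed rises by 3.93; labor force unchanged → E = 115.04, U = 4.77, labor force = 119.81 million.
New unemployment rate = 4.77 / 119.81 = 3.98%.

New unemployment rate ≈ 3.98%.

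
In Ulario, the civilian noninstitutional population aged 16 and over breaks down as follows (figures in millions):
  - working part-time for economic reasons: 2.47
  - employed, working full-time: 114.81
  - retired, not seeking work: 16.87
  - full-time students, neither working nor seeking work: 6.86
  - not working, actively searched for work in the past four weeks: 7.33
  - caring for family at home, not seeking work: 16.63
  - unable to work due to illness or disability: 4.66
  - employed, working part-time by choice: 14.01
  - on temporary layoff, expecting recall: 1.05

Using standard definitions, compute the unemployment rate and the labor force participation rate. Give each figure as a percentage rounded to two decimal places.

Unemployment rate ≈ 6.00%; labor force participation rate ≈ 75.62%.

Employed = 2.47 + 114.81 + 14.01 = 131.29 million (anyone who worked, including part-time for economic reasons, counts as employed).
Unemployed = 7.33 + 1.05 = 8.38 million (jobless and actively searching, or on temporary layoff).
Labor force = 131.29 + 8.38 = 139.67 million.
Not in labor force = 16.87 + 6.86 + 16.63 + 4.66 = 45.02 million (those not working and not actively searching are outside the labor force).
Civilian working-age population = 139.67 + 45.02 = 184.69 million.
Unemployment rate = 8.38 / 139.67 = 6.00%.
Labor force participation rate = 139.67 / 184.69 = 75.62%.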